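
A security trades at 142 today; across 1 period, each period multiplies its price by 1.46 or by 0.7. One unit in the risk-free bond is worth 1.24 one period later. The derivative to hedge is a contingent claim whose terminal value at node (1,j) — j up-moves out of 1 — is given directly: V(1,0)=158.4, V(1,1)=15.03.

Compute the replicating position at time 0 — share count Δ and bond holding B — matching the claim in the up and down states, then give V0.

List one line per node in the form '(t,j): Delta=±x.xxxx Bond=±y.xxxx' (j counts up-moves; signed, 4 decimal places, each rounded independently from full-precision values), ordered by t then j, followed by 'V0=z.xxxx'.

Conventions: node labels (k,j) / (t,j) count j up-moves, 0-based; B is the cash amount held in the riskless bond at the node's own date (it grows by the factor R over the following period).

Since d<R<u, set p* = (R−d)/(u−d) = 0.7105; price each node as the discounted p*-expectation of its children.
Payoffs at expiry: V(1,0)=158.4000, V(1,1)=15.0300
Node (0,0) S=142.0000: V=(p*·15.0300+(1−p*)·158.4000)/1.24=45.5902; Δ=(15.0300−158.4000)/(207.3200−99.4000)=-1.3285; B=V−Δ·S=234.2349
As a check, the time-0 holding Δ(0,0)·S0 + B(0,0) comes to 45.5902 — exactly V0.

(0,0): Delta=-1.3285 Bond=234.2349
V0=45.5902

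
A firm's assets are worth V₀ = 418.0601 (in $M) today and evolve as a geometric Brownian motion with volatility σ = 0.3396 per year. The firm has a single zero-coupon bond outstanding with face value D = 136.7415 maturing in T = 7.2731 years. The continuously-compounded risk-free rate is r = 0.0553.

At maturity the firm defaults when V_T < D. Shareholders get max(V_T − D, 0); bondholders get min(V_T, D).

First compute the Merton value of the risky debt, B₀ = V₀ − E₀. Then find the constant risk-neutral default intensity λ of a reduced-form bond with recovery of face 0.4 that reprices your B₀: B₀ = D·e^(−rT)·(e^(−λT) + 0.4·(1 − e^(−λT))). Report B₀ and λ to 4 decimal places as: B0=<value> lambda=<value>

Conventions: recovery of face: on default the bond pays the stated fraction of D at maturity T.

B0=88.1164 lambda=0.0086

Apply the equity-as-call identities (strike 136.7415, horizon 7.2731 years):
d₁ = [ln(V₀/D) + (r + σ²/2)T] / (σ√T)
   = [ln(418.0601/136.7415) + (0.0553 + 0.5·0.3396²)·7.2731] / (0.3396·√7.2731)
   = [1.117533 + 0.821599] / 0.915857 = 2.117288
d₂ = d₁ − σ√T = 2.117288 − 0.915857 = 1.201431
N(d₁) = 0.982882,  N(d₂) = 0.885208,  e^(−rT) = 0.668845
E₀ = V₀·N(d₁) − D·e^(−rT)·N(d₂)
   = 418.0601·0.982882 − 136.7415·0.668845·0.885208 = 329.943702
B₀ = V₀ − E₀ = 418.0601 − 329.943702 = 88.116398
e^(−λT) = (B₀·e^(rT)/D − 0.4)/(1 − 0.4) = (88.1164·1.495114/136.7415 − 0.4)/0.6 = 0.93908896
λ = −ln(0.93908896)/7.2731 = 0.008641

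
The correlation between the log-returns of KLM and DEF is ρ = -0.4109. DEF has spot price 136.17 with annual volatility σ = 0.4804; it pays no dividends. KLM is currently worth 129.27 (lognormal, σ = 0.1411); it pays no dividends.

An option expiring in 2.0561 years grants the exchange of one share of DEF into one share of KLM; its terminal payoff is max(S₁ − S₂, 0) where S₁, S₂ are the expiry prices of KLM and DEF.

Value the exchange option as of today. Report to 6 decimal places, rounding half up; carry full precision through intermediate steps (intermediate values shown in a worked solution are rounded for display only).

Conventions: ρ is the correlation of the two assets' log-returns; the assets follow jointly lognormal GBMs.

exchange price = 37.581157

σ_eff = √(σ₁² + σ₂² − 2ρσ₁σ₂) = √(0.1411² + 0.4804² − 2·-0.4109·0.1411·0.4804) = 0.553533
d₁ = (ln(S₁/S₂) + (q₂ − q₁ + σ_eff²/2)T) / (σ_eff√T) = (ln(129.27/136.17) + (0.0 − 0.0 + 0.153199)·2.0561) / 0.793717 = 0.331343
d₂ = d₁ − σ_eff√T = 0.331343 − 0.793717 = -0.462374
N(d₁) = 0.629807,  N(d₂) = 0.321907
V = S₁·e^{−q₁T}·N(d₁) − S₂·e^{−q₂T}·N(d₂) = 81.415174 − 43.834018 = 37.581157
Key observation: no risk-free rate is needed — with the second asset as numeraire the exchange option is a call on the ratio S₁/S₂, and r cancels out of the value.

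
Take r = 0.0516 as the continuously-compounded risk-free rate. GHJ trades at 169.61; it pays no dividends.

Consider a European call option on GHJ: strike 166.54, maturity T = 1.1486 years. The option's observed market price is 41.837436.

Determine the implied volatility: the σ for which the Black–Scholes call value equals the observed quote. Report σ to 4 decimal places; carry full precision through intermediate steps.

sigma = 0.5100

At σ = 0.5100 the Black–Scholes value reproduces the quote:
σ√T = 0.51·√1.1486 = 0.546581
d₁ = (ln(S/K) + (r+σ²/2)T) / (σ√T) = (ln(169.61/166.54) + (0.0516+0.51²/2)·1.1486) / 0.546581 = (0.018266 + 0.208643) / 0.546581 = 0.415143
d₂ = d₁ − σ√T = 0.415143 − 0.546581 = -0.131438
e^{−rT} = 0.942454
N(d₁) = 0.660981,  N(d₂) = 0.447714
V = S·N(d₁) − K·e^{−rT}·N(d₂) = 112.109059 − 70.271623 = 41.837436 (equal to the quote); since ∂V/∂σ > 0 for all σ, the implied volatility is unique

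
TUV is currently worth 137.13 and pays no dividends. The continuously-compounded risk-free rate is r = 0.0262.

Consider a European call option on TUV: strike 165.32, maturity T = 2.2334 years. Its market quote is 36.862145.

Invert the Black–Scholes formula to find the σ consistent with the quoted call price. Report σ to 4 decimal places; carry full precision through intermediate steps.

At σ = 0.5373 the Black–Scholes value reproduces the quote:
σ√T = 0.5373·√2.2334 = 0.802971
d₁ = (ln(S/K) + (r+σ²/2)T) / (σ√T) = (ln(137.13/165.32) + (0.0262+0.5373²/2)·2.2334) / 0.802971 = (-0.186954 + 0.380897) / 0.802971 = 0.241532
d₂ = d₁ − σ√T = 0.241532 − 0.802971 = -0.561440
e^{−rT} = 0.943164
N(d₁) = 0.595428,  N(d₂) = 0.287249
V = S·N(d₁) − K·e^{−rT}·N(d₂) = 81.651105 − 44.788960 = 36.862145 (the quoted price), and the Black–Scholes price is strictly increasing in σ, so σ is unique

sigma = 0.5373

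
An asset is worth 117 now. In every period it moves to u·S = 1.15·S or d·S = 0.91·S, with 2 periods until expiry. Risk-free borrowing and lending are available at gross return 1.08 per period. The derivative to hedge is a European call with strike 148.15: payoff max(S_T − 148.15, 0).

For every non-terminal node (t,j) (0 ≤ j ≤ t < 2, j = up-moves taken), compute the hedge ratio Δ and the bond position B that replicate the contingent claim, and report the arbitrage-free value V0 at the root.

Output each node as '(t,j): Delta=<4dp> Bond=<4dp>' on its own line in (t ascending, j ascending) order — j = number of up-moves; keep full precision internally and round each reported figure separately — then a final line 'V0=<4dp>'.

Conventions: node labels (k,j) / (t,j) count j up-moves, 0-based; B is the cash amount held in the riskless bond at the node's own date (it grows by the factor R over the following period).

(0,0): Delta=0.1537 Bond=-15.1569
(1,0): Delta=0.0000 Bond=0.0000
(1,1): Delta=0.2038 Bond=-23.1099
V0=2.8315

Under the risk-neutral measure, an up-move has probability p* = (R−d)/(u−d) = 0.7083 and values discount at R = 1.08.
Expiry values: V(2,0)=0.0000, V(2,1)=0.0000, V(2,2)=6.5825
  t=1,j=0: stock 106.4700 → up 122.4405 (V=0.0000), down 96.8877 (V=0.0000). Price 0.0000; hedge Δ=0.0000, bond B=0.0000.
  t=1,j=1: stock 134.5500 → up 154.7325 (V=6.5825), down 122.4405 (V=0.0000). Price 4.3172; hedge Δ=0.2038, bond B=-23.1099.
  t=0,j=0: stock 117.0000 → up 134.5500 (V=4.3172), down 106.4700 (V=0.0000). Price 2.8315; hedge Δ=0.1537, bond B=-15.1569.
Sanity check at the root: Δ(0,0)·S0 + B(0,0) reproduces V0 = 2.8315.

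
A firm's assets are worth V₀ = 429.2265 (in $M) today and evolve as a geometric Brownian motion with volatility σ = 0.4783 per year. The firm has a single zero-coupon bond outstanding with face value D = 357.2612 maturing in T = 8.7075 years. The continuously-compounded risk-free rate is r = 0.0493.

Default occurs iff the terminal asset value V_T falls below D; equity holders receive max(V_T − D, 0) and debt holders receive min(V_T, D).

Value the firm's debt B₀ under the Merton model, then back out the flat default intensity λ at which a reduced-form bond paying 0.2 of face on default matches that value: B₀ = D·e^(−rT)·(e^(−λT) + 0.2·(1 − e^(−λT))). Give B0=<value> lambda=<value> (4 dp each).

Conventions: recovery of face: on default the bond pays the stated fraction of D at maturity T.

Work the structural quantities from V₀ = 429.2265 against face 357.2612:
d₁ = [ln(V₀/D) + (r + σ²/2)T] / (σ√T)
   = [ln(429.2265/357.2612) + (0.0493 + 0.5·0.4783²)·8.7075] / (0.4783·√8.7075)
   = [0.183518 + 1.425291] / 1.411390 = 1.139875
d₂ = d₁ − σ√T = 1.139875 − 1.411390 = -0.271515
N(d₁) = 0.872831,  N(d₂) = 0.392997,  e^(−rT) = 0.650978
E₀ = V₀·N(d₁) − D·e^(−rT)·N(d₂)
   = 429.2265·0.872831 − 357.2612·0.650978·0.392997 = 283.243065
B₀ = V₀ − E₀ = 429.2265 − 283.243065 = 145.983435
e^(−λT) = (B₀·e^(rT)/D − 0.2)/(1 − 0.2) = (145.9834·1.536151/357.2612 − 0.2)/0.8 = 0.53462377
λ = −ln(0.53462377)/8.7075 = 0.071914

B0=145.9834 lambda=0.0719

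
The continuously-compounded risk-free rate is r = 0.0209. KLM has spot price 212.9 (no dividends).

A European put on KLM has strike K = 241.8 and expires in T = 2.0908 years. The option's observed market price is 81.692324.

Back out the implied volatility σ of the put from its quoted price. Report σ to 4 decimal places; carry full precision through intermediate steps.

sigma = 0.5788

At σ = 0.5788 the Black–Scholes value reproduces the quote:
σ√T = 0.5788·√2.0908 = 0.836922
d₁ = (ln(S/K) + (r+σ²/2)T) / (σ√T) = (ln(212.9/241.8) + (0.0209+0.5788²/2)·2.0908) / 0.836922 = (-0.127288 + 0.393917) / 0.836922 = 0.318582
d₂ = d₁ − σ√T = 0.318582 − 0.836922 = -0.518339
e^{−rT} = 0.957243
N(−d₁) = 0.375022,  N(−d₂) = 0.697889
V = K·e^{−rT}·N(−d₂) − S·N(−d₁) = 161.534448 − 79.842124 = 81.692324 (the observed quote) — the price is monotone increasing in volatility, hence this σ is the only solution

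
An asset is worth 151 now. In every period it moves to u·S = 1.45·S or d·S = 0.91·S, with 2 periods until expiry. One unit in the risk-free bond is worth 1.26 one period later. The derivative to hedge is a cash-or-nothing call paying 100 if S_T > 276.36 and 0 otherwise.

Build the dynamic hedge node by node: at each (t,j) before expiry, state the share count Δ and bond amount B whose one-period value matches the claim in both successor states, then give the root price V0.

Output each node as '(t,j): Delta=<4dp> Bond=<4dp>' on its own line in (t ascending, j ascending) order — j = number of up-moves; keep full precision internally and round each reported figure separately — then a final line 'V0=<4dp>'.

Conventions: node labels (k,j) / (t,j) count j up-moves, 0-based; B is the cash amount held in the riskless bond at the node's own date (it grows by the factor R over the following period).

Risk-neutral probability p* = (R−d)/(u−d) = (1.26−0.91)/(1.45−0.91) = 0.6481.
At maturity the claim pays: V(2,0)=0.0000, V(2,1)=0.0000, V(2,2)=100.0000
Node (1,0) S=137.4100: V=(p*·0.0000+(1−p*)·0.0000)/1.26=0.0000; Δ=(0.0000−0.0000)/(199.2445−125.0431)=0.0000; B=V−Δ·S=0.0000
Node (1,1) S=218.9500: V=(p*·100.0000+(1−p*)·0.0000)/1.26=51.4403; Δ=(100.0000−0.0000)/(317.4775−199.2445)=0.8458; B=V−Δ·S=-133.7449
Node (0,0) S=151.0000: V=(p*·51.4403+(1−p*)·0.0000)/1.26=26.4611; Δ=(51.4403−0.0000)/(218.9500−137.4100)=0.6309; B=V−Δ·S=-68.7988
Check: Δ(0,0)·S0 + B(0,0) = 26.4611 = V0.

(0,0): Delta=0.6309 Bond=-68.7988
(1,0): Delta=0.0000 Bond=0.0000
(1,1): Delta=0.8458 Bond=-133.7449
V0=26.4611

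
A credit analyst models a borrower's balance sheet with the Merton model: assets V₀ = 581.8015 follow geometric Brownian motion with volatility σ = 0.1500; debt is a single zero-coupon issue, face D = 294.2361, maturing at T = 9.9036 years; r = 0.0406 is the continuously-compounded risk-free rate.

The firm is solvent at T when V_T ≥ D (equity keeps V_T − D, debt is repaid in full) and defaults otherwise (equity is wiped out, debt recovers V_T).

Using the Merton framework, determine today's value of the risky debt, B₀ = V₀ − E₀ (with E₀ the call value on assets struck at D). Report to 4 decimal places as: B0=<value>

B0=196.2428

Apply the equity-as-call identities (strike 294.2361, horizon 9.9036 years):
d₁ = [ln(V₀/D) + (r + σ²/2)T] / (σ√T)
   = [ln(581.8015/294.2361) + (0.0406 + 0.5·0.1500²)·9.9036] / (0.1500·√9.9036)
   = [0.681747 + 0.513502] / 0.472050 = 2.532039
d₂ = d₁ − σ√T = 2.532039 − 0.472050 = 2.059989
N(d₁) = 0.994330,  N(d₂) = 0.980300,  e^(−rT) = 0.668923
E₀ = V₀·N(d₁) − D·e^(−rT)·N(d₂)
   = 581.8015·0.994330 − 294.2361·0.668923·0.980300 = 385.558657
B₀ = V₀ − E₀ = 581.8015 − 385.558657 = 196.242843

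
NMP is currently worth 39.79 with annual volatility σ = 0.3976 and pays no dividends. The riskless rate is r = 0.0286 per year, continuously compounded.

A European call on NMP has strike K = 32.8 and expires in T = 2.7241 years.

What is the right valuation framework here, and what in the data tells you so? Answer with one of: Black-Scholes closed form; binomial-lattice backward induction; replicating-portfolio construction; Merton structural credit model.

Key observation: the instrument is a plain European call (strike 32.8) on a lognormal asset; the exact continuous-time formula applies directly.

framework: Black-Scholes closed form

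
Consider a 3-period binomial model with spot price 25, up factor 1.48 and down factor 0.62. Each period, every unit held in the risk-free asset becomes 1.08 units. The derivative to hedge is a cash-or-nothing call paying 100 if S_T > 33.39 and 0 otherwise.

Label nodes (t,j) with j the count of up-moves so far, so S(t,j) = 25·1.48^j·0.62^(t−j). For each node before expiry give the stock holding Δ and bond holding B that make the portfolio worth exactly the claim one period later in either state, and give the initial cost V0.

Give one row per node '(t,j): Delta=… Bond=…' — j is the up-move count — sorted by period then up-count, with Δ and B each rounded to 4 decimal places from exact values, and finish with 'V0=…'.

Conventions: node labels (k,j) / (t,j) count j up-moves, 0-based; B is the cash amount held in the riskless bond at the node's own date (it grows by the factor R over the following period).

(0,0): Delta=1.9841 Bond=-5.7640
(1,0): Delta=3.7154 Bond=-33.0602
(1,1): Delta=1.3534 Bond=17.1097
(2,0): Delta=0.0000 Bond=0.0000
(2,1): Delta=5.0688 Bond=-66.7528
(2,2): Delta=0.0000 Bond=92.5926
V0=43.8386

Since d<R<u, set p* = (R−d)/(u−d) = 0.5349; price each node as the discounted p*-expectation of its children.
Payoffs at expiry: V(3,0)=0.0000, V(3,1)=0.0000, V(3,2)=100.0000, V(3,3)=100.0000
(2,0): S=9.6100. Δ = (V_up−V_dn)/(S_up−S_dn) = (0.0000−0.0000)/(14.2228−5.9582) = 0.0000. V = [p*·0.0000 + (1−p*)·0.0000]/1.08 = 0.0000. B = V − Δ·S = 0.0000.
(2,1): S=22.9400. Δ = (V_up−V_dn)/(S_up−S_dn) = (100.0000−0.0000)/(33.9512−14.2228) = 5.0688. V = [p*·100.0000 + (1−p*)·0.0000]/1.08 = 49.5263. B = V − Δ·S = -66.7528.
(2,2): S=54.7600. Δ = (V_up−V_dn)/(S_up−S_dn) = (100.0000−100.0000)/(81.0448−33.9512) = 0.0000. V = [p*·100.0000 + (1−p*)·100.0000]/1.08 = 92.5926. B = V − Δ·S = 92.5926.
(1,0): S=15.5000. Δ = (V_up−V_dn)/(S_up−S_dn) = (49.5263−0.0000)/(22.9400−9.6100) = 3.7154. V = [p*·49.5263 + (1−p*)·0.0000]/1.08 = 24.5285. B = V − Δ·S = -33.0602.
(1,1): S=37.0000. Δ = (V_up−V_dn)/(S_up−S_dn) = (92.5926−49.5263)/(54.7600−22.9400) = 1.3534. V = [p*·92.5926 + (1−p*)·49.5263]/1.08 = 67.1868. B = V − Δ·S = 17.1097.
(0,0): S=25.0000. Δ = (V_up−V_dn)/(S_up−S_dn) = (67.1868−24.5285)/(37.0000−15.5000) = 1.9841. V = [p*·67.1868 + (1−p*)·24.5285]/1.08 = 43.8386. B = V − Δ·S = -5.7640.
As a check, the time-0 holding Δ(0,0)·S0 + B(0,0) comes to 43.8386 — exactly V0.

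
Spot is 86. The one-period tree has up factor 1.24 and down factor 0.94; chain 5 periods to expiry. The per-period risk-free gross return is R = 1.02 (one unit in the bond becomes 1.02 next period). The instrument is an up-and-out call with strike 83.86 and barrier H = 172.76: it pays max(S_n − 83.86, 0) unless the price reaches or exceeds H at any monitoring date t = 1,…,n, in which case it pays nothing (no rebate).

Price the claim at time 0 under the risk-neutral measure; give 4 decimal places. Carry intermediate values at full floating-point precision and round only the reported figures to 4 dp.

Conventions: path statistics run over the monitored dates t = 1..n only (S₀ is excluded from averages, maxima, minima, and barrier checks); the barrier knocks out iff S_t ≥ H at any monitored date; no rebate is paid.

price = 12.2332

No-arbitrage gives p* = (R−d)/(u−d) = 0.2667: enumerate every path, weight its payoff by its p*-probability, and discount by R^5.
Enumerate all 2^5 = 32 price paths (U = up ×1.24, D = down ×0.94); each path with k up-moves has probability p*^k·(1−p*)^(5−k).
DDDDD: M=80.8400, payoff=0.0000, prob=0.212084
UDDDD: M=106.6400, payoff=0.0000, prob=0.077121
DUDDD: M=100.2416, payoff=0.0000, prob=0.077121
UUDDD: M=132.2336, payoff=25.9711, prob=0.028044
DDUDD: M=94.2271, payoff=0.0000, prob=0.077121
UDUDD: M=124.2996, payoff=25.9711, prob=0.028044
DUUDD: M=124.2996, payoff=25.9711, prob=0.028044
UUUDD: M=163.9697, payoff=61.0236, prob=0.010198
DDDUD: M=88.5735, payoff=0.0000, prob=0.077121
UDDUD: M=116.8416, payoff=25.9711, prob=0.028044
DUDUD: M=116.8416, payoff=25.9711, prob=0.028044
UUDUD: M=154.1315, payoff=61.0236, prob=0.010198
DDUUD: M=116.8416, payoff=25.9711, prob=0.028044
UDUUD: M=154.1315, payoff=61.0236, prob=0.010198
DUUUD: M=154.1315, payoff=61.0236, prob=0.010198
UUUUD: M=203.3224, payoff=0.0000, prob=0.003708
DDDDU: M=83.2591, payoff=0.0000, prob=0.077121
UDDDU: M=109.8311, payoff=25.9711, prob=0.028044
DUDDU: M=109.8311, payoff=25.9711, prob=0.028044
UUDDU: M=144.8836, payoff=61.0236, prob=0.010198
DDUDU: M=109.8311, payoff=25.9711, prob=0.028044
UDUDU: M=144.8836, payoff=61.0236, prob=0.010198
DUUDU: M=144.8836, payoff=61.0236, prob=0.010198
UUUDU: M=191.1230, payoff=0.0000, prob=0.003708
DDDUU: M=109.8311, payoff=25.9711, prob=0.028044
UDDUU: M=144.8836, payoff=61.0236, prob=0.010198
DUDUU: M=144.8836, payoff=61.0236, prob=0.010198
UUDUU: M=191.1230, payoff=0.0000, prob=0.003708
DDUUU: M=144.8836, payoff=61.0236, prob=0.010198
UDUUU: M=191.1230, payoff=0.0000, prob=0.003708
DUUUU: M=191.1230, payoff=0.0000, prob=0.003708
UUUUU: M=252.1198, payoff=0.0000, prob=0.001348
Price = Σ prob·payoff / R^5 = 13.506470 / 1.104081 = 12.2332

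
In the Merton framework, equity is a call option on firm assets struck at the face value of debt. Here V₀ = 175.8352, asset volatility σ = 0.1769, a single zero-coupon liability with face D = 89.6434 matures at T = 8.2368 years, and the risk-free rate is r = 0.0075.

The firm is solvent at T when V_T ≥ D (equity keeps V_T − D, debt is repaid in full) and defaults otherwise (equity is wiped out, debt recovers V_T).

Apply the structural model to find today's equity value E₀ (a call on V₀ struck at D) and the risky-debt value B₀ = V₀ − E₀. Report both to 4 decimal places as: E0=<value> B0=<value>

E0=93.5498 B0=82.2854

Work the structural quantities from V₀ = 175.8352 against face 89.6434:
d₁ = [ln(V₀/D) + (r + σ²/2)T] / (σ√T)
   = [ln(175.8352/89.6434) + (0.0075 + 0.5·0.1769²)·8.2368] / (0.1769·√8.2368)
   = [0.673708 + 0.190656] / 0.507700 = 1.702508
d₂ = d₁ − σ√T = 1.702508 − 0.507700 = 1.194808
N(d₁) = 0.955670,  N(d₂) = 0.883919,  e^(−rT) = 0.940093
E₀ = V₀·N(d₁) − D·e^(−rT)·N(d₂)
   = 175.8352·0.955670 − 89.6434·0.940093·0.883919 = 93.549752
B₀ = V₀ − E₀ = 175.8352 − 93.549752 = 82.285448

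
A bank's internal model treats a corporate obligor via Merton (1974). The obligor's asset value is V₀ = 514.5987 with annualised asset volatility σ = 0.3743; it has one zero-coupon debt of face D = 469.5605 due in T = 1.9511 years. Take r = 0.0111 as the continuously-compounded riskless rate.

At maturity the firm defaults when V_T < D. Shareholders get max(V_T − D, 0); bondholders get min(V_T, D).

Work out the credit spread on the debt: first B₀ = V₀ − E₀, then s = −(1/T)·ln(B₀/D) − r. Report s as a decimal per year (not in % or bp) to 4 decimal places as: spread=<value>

With assets at 514.5987 and a single debt payment of 469.5605 at 1.9511 years:
d₁ = [ln(V₀/D) + (r + σ²/2)T] / (σ√T)
   = [ln(514.5987/469.5605) + (0.0111 + 0.5·0.3743²)·1.9511] / (0.3743·√1.9511)
   = [0.091590 + 0.158332] / 0.522829 = 0.478020
d₂ = d₁ − σ√T = 0.478020 − 0.522829 = -0.044809
N(d₁) = 0.683682,  N(d₂) = 0.482130,  e^(−rT) = 0.978576
E₀ = V₀·N(d₁) − D·e^(−rT)·N(d₂)
   = 514.5987·0.683682 − 469.5605·0.978576·0.482130 = 130.283006
B₀ = V₀ − E₀ = 514.5987 − 130.283006 = 384.315694
spread = −(1/T)·ln(B₀/D) − r = −(1/1.9511)·ln(384.315694/469.5605) − 0.0111 = 0.09157686

spread=0.0916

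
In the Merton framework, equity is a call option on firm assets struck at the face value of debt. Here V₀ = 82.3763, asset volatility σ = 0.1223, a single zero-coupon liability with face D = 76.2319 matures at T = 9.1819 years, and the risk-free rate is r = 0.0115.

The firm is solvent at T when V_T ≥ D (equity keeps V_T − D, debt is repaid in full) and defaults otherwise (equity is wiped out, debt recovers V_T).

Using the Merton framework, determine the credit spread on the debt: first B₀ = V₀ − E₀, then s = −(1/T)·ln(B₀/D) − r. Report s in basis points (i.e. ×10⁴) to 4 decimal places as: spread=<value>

spread=91.2454

Work the structural quantities from V₀ = 82.3763 against face 76.2319:
d₁ = [ln(V₀/D) + (r + σ²/2)T] / (σ√T)
   = [ln(82.3763/76.2319) + (0.0115 + 0.5·0.1223²)·9.1819] / (0.1223·√9.1819)
   = [0.077518 + 0.174260] / 0.370589 = 0.679399
d₂ = d₁ − σ√T = 0.679399 − 0.370589 = 0.308809
N(d₁) = 0.751557,  N(d₂) = 0.621267,  e^(−rT) = 0.899792
E₀ = V₀·N(d₁) − D·e^(−rT)·N(d₂)
   = 82.3763·0.751557 − 76.2319·0.899792·0.621267 = 19.296061
B₀ = V₀ − E₀ = 82.3763 − 19.296061 = 63.080239
spread = −(1/T)·ln(B₀/D) − r = −(1/9.1819)·ln(63.080239/76.2319) − 0.0115 = 0.00912454
in basis points: 0.00912454 × 10⁴ = 91.2454 bp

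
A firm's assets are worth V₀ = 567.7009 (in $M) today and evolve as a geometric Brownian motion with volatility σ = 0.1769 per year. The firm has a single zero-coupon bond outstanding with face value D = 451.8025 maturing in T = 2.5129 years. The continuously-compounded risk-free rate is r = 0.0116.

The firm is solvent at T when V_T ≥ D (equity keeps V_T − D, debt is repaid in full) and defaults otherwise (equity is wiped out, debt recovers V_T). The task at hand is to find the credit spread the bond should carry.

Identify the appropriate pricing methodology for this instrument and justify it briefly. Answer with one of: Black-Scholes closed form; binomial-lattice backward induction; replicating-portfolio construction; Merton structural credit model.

framework: Merton structural credit model

Key observation: the data describe a firm's assets (V₀ = 567.7009, GBM) and a single zero-coupon debt of face 451.8025, so credit quantities follow from equity-as-call in the structural model.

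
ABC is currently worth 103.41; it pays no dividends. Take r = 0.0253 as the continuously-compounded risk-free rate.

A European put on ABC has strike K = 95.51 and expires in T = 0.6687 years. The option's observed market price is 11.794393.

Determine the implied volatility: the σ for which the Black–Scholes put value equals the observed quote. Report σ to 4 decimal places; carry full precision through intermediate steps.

sigma = 0.5042

At σ = 0.5042 the Black–Scholes value reproduces the quote:
σ√T = 0.5042·√0.6687 = 0.412305
d₁ = (ln(S/K) + (r+σ²/2)T) / (σ√T) = (ln(103.41/95.51) + (0.0253+0.5042²/2)·0.6687) / 0.412305 = (0.079471 + 0.101916) / 0.412305 = 0.439933
d₂ = d₁ − σ√T = 0.439933 − 0.412305 = 0.027628
e^{−rT} = 0.983224
N(−d₁) = 0.329993,  N(−d₂) = 0.488979
V = K·e^{−rT}·N(−d₂) − S·N(−d₁) = 45.918954 − 34.124561 = 11.794393 (the quoted price), and the Black–Scholes price is strictly increasing in σ, so σ is unique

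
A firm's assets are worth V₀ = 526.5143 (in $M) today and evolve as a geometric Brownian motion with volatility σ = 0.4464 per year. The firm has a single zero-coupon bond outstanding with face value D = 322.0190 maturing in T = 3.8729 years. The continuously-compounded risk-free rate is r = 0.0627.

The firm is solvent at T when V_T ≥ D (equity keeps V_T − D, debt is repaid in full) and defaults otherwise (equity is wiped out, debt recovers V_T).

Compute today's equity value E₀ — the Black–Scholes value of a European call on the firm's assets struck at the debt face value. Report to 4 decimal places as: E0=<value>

Apply the equity-as-call identities (strike 322.0190, horizon 3.8729 years):
d₁ = [ln(V₀/D) + (r + σ²/2)T] / (σ√T)
   = [ln(526.5143/322.0190) + (0.0627 + 0.5·0.4464²)·3.8729] / (0.4464·√3.8729)
   = [0.491668 + 0.628713] / 0.878501 = 1.275332
d₂ = d₁ − σ√T = 1.275332 − 0.878501 = 0.396831
N(d₁) = 0.898904,  N(d₂) = 0.654254,  e^(−rT) = 0.784404
E₀ = V₀·N(d₁) − D·e^(−rT)·N(d₂)
   = 526.5143·0.898904 − 322.0190·0.784404·0.654254 = 308.025881

E0=308.0259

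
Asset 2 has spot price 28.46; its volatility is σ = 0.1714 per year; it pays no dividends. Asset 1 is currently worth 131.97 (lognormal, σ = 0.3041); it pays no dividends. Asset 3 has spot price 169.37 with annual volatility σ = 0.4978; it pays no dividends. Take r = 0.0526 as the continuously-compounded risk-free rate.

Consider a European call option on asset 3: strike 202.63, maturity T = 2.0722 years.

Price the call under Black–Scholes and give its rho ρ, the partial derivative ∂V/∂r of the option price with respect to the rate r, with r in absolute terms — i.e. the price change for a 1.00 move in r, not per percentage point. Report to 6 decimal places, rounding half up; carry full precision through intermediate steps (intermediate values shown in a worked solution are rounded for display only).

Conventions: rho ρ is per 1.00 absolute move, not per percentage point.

σ√T = 0.4978·√2.0722 = 0.716590
d₁ = (ln(S/K) + (r+σ²/2)T) / (σ√T) = (ln(169.37/202.63) + (0.0526+0.4978²/2)·2.0722) / 0.716590 = (-0.179296 + 0.365748) / 0.716590 = 0.260194
d₂ = d₁ − σ√T = 0.260194 − 0.716590 = -0.456396
e^{−rT} = 0.896732
N(d₁) = 0.602643,  N(d₂) = 0.324053
Call price V = S·N(d₁) − K·e^{−rT}·N(d₂) = 102.069626 − 58.881943 = 43.187683
ρ = K·T·e^{−rT}·N(d₂) = 122.015162

price = 43.187683
ρ = 122.015162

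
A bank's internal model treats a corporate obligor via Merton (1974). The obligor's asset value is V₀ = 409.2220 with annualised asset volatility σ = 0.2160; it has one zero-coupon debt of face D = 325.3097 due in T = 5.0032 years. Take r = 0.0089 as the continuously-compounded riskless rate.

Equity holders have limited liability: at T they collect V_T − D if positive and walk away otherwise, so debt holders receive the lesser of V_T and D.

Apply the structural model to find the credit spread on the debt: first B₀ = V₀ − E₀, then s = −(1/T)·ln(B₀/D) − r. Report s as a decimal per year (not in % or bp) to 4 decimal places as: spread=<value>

Equity is a call on the firm's assets struck at D = 325.3097:
d₁ = [ln(V₀/D) + (r + σ²/2)T] / (σ√T)
   = [ln(409.2220/325.3097) + (0.0089 + 0.5·0.2160²)·5.0032] / (0.2160·√5.0032)
   = [0.229480 + 0.161243] / 0.483145 = 0.808708
d₂ = d₁ − σ√T = 0.808708 − 0.483145 = 0.325563
N(d₁) = 0.790658,  N(d₂) = 0.627622,  e^(−rT) = 0.956448
E₀ = V₀·N(d₁) − D·e^(−rT)·N(d₂)
   = 409.2220·0.790658 − 325.3097·0.956448·0.627622 = 128.275179
B₀ = V₀ − E₀ = 409.2220 − 128.275179 = 280.946821
spread = −(1/T)·ln(B₀/D) − r = −(1/5.0032)·ln(280.946821/325.3097) − 0.0089 = 0.02040370

spread=0.0204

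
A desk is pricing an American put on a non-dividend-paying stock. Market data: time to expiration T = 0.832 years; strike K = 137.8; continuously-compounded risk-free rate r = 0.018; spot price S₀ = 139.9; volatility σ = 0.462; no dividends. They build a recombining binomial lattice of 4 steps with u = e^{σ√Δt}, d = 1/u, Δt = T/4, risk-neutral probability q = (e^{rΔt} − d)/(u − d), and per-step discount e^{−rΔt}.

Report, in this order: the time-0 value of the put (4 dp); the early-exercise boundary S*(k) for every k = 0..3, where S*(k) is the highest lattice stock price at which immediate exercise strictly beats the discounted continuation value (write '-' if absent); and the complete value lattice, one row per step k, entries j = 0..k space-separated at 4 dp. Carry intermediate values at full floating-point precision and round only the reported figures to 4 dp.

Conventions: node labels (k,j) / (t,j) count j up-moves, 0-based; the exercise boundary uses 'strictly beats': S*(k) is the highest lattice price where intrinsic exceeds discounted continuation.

price = 20.1433
boundary = - - 91.7914 74.3523
tree:
20.1433
31.0551 7.3099
46.0086 13.4965 0.0000
63.4477 24.9189 0.0000 0.0000
77.5736 46.0086 0.0000 0.0000 0.0000

Δt=0.20800, u=1.23455, d=0.81001, q=0.45635, disc=e^(-rΔt)=0.99626
k=4 terminal: V=max(K-S,0) → 77.5736 46.0086 0.0000 0.0000 0.0000
k=3: j=0 S=74.3523 intr=63.4477 cont=62.9327 V=63.4477[EX]; j=1 S=113.3209 intr=24.4791 cont=24.9189 V=24.9189[hold]; j=2 S=172.7132 intr=0.0000 cont=0.0000 V=0.0000[hold]; j=3 S=263.2334 intr=0.0000 cont=0.0000 V=0.0000[hold]  S*(3)=74.3523
k=2: j=0 S=91.7914 intr=46.0086 cont=45.6936 V=46.0086[EX]; j=1 S=139.9000 intr=0.0000 cont=13.4965 V=13.4965[hold]; j=2 S=213.2226 intr=0.0000 cont=0.0000 V=0.0000[hold]  S*(2)=91.7914
k=1: j=0 S=113.3209 intr=24.4791 cont=31.0551 V=31.0551[hold]; j=1 S=172.7132 intr=0.0000 cont=7.3099 V=7.3099[hold]  S*(1)=-
k=0: j=0 S=139.9000 intr=0.0000 cont=20.1433 V=20.1433[hold]  S*(0)=-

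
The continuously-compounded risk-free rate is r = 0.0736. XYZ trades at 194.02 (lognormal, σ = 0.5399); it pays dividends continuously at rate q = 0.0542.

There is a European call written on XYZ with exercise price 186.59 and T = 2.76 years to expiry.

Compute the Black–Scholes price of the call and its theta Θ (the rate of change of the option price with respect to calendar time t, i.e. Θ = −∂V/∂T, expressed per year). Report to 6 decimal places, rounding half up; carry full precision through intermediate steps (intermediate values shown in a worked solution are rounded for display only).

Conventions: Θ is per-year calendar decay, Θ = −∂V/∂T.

price = 62.939862
Θ = -6.967755

σ√T = 0.5399·√2.76 = 0.896949
d₁ = (ln(S/K) + (r−q+σ²/2)T) / (σ√T) = (ln(194.02/186.59) + (0.0736−0.0542+0.5399²/2)·2.76) / 0.896949 = (0.039048 + 0.455803) / 0.896949 = 0.551704
d₂ = d₁ − σ√T = 0.551704 − 0.896949 = -0.345245
e^{−rT} = 0.816167
e^{−qT} = 0.861059
N(d₁) = 0.709424,  N(d₂) = 0.364955
Call price V = S·e^{−qT}·N(d₁) − K·e^{−rT}·N(d₂) = 118.518367 − 55.578505 = 62.939862
φ(d₁) = (1/√(2π))·e^{−d₁²/2} = 0.342622
Θ = −S·e^{−qT}·φ(d₁)·σ/(2√T) + q·S·e^{−qT}·N(d₁) − r·K·e^{−rT}·N(d₂) = −9.300872 + 6.423696 − 4.090578 = -6.967755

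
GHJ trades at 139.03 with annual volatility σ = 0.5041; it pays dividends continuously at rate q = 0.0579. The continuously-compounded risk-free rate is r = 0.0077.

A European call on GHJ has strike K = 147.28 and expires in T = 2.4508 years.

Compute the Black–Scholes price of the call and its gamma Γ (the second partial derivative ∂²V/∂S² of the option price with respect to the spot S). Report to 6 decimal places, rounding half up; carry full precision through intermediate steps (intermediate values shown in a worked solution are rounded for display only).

σ√T = 0.5041·√2.4508 = 0.789170
d₁ = (ln(S/K) + (r−q+σ²/2)T) / (σ√T) = (ln(139.03/147.28) + (0.0077−0.0579+0.5041²/2)·2.4508) / 0.789170 = (-0.057646 + 0.188365) / 0.789170 = 0.165641
d₂ = d₁ − σ√T = 0.165641 − 0.789170 = -0.623529
e^{−rT} = 0.981306
e^{−qT} = 0.867707
N(d₁) = 0.565780,  N(d₂) = 0.266468
Call price V = S·e^{−qT}·N(d₁) − K·e^{−rT}·N(d₂) = 68.254187 − 38.511799 = 29.742388
φ(d₁) = (1/√(2π))·e^{−d₁²/2} = 0.393507
Γ = e^{−qT}·φ(d₁) / (S·σ·√T) = 0.003112

price = 29.742388
Γ = 0.003112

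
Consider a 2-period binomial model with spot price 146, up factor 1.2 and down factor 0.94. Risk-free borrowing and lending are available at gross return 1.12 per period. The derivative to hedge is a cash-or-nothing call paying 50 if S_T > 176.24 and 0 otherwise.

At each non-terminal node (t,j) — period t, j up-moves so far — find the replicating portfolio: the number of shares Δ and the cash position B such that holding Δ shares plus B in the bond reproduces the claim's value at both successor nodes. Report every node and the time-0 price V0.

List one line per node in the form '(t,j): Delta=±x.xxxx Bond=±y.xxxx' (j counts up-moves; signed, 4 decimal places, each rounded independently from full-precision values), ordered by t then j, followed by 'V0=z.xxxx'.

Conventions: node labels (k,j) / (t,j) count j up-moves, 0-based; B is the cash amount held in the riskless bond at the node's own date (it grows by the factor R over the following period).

Under the risk-neutral measure, an up-move has probability p* = (R−d)/(u−d) = 0.6923 and values discount at R = 1.12.
Expiry values: V(2,0)=0.0000, V(2,1)=0.0000, V(2,2)=50.0000
Node (1,0) S=137.2400: V=(p*·0.0000+(1−p*)·0.0000)/1.12=0.0000; Δ=(0.0000−0.0000)/(164.6880−129.0056)=0.0000; B=V−Δ·S=0.0000
Node (1,1) S=175.2000: V=(p*·50.0000+(1−p*)·0.0000)/1.12=30.9066; Δ=(50.0000−0.0000)/(210.2400−164.6880)=1.0976; B=V−Δ·S=-161.4011
Node (0,0) S=146.0000: V=(p*·30.9066+(1−p*)·0.0000)/1.12=19.1044; Δ=(30.9066−0.0000)/(175.2000−137.2400)=0.8142; B=V−Δ·S=-99.7672
Sanity check at the root: Δ(0,0)·S0 + B(0,0) reproduces V0 = 19.1044.

(0,0): Delta=0.8142 Bond=-99.7672
(1,0): Delta=0.0000 Bond=0.0000
(1,1): Delta=1.0976 Bond=-161.4011
V0=19.1044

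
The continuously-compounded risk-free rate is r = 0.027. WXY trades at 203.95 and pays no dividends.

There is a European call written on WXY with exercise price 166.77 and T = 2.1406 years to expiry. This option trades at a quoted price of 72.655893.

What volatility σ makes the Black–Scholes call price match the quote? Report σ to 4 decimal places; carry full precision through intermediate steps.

sigma = 0.4430

At σ = 0.4430 the Black–Scholes value reproduces the quote:
σ√T = 0.443·√2.1406 = 0.648144
d₁ = (ln(S/K) + (r+σ²/2)T) / (σ√T) = (ln(203.95/166.77) + (0.027+0.443²/2)·2.1406) / 0.648144 = (0.201259 + 0.267842) / 0.648144 = 0.723760
d₂ = d₁ − σ√T = 0.723760 − 0.648144 = 0.075616
e^{−rT} = 0.943842
N(d₁) = 0.765393,  N(d₂) = 0.530138
V = S·N(d₁) − K·e^{−rT}·N(d₂) = 156.102002 − 83.446109 = 72.655893 (matching the quote); vega is positive throughout, so no other σ reproduces this price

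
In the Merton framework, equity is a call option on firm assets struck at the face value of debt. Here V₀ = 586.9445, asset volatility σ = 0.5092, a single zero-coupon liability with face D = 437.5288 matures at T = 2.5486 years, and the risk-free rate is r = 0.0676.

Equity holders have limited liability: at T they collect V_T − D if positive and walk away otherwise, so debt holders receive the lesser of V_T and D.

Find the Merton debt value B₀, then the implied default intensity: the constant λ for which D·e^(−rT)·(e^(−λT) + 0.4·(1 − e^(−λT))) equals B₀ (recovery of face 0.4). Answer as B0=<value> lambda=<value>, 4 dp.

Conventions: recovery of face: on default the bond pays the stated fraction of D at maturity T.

Apply the equity-as-call identities (strike 437.5288, horizon 2.5486 years):
d₁ = [ln(V₀/D) + (r + σ²/2)T] / (σ√T)
   = [ln(586.9445/437.5288) + (0.0676 + 0.5·0.5092²)·2.5486] / (0.5092·√2.5486)
   = [0.293788 + 0.502692] / 0.812904 = 0.979795
d₂ = d₁ − σ√T = 0.979795 − 0.812904 = 0.166891
N(d₁) = 0.836406,  N(d₂) = 0.566272,  e^(−rT) = 0.841739
E₀ = V₀·N(d₁) − D·e^(−rT)·N(d₂)
   = 586.9445·0.836406 − 437.5288·0.841739·0.566272 = 282.374560
B₀ = V₀ − E₀ = 586.9445 − 282.374560 = 304.569940
e^(−λT) = (B₀·e^(rT)/D − 0.4)/(1 − 0.4) = (304.5699·1.188017/437.5288 − 0.4)/0.6 = 0.71165844
λ = −ln(0.71165844)/2.5486 = 0.133468

B0=304.5699 lambda=0.1335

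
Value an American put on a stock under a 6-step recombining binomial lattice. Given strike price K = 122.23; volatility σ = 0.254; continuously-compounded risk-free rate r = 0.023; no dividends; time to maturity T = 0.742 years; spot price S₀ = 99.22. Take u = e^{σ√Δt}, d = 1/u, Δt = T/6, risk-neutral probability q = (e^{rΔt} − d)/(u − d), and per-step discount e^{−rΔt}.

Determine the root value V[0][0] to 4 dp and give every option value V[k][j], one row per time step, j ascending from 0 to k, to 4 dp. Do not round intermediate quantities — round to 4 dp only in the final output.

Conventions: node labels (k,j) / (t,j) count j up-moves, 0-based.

params: Δt=0.12367 u=1.09343 d=0.91455 q=0.49361 e^(-rΔt)=0.99716
t_6 payoffs: 64.1741 52.8187 39.2421 23.0100 3.6030 0.0000 0.0000
k=5: node(5,0) S=63.4802 payoff=58.7498 vs cont=58.4026 → 58.7498 [stop]  node(5,1) S=75.8967 payoff=46.3333 vs cont=45.9862 → 46.3333 [stop]  node(5,2) S=90.7417 payoff=31.4883 vs cont=31.1411 → 31.4883 [stop]  node(5,3) S=108.4904 payoff=13.7396 vs cont=13.3924 → 13.7396 [stop]  node(5,4) S=129.7107 payoff=0.0000 vs cont=1.8193 → 1.8193 [wait]  node(5,5) S=155.0816 payoff=0.0000 vs cont=0.0000 → 0.0000 [wait]
k=4: node(4,0) S=69.4113 payoff=52.8187 vs cont=52.4715 → 52.8187 [stop]  node(4,1) S=82.9879 payoff=39.2421 vs cont=38.8949 → 39.2421 [stop]  node(4,2) S=99.2200 payoff=23.0100 vs cont=22.6628 → 23.0100 [stop]  node(4,3) S=118.6270 payoff=3.6030 vs cont=7.8333 → 7.8333 [wait]  node(4,4) S=141.8300 payoff=0.0000 vs cont=0.9187 → 0.9187 [wait]
k=3: node(3,0) S=75.8967 payoff=46.3333 vs cont=45.9862 → 46.3333 [stop]  node(3,1) S=90.7417 payoff=31.4883 vs cont=31.1411 → 31.4883 [stop]  node(3,2) S=108.4904 payoff=13.7396 vs cont=15.4746 → 15.4746 [wait]  node(3,3) S=129.7107 payoff=0.0000 vs cont=4.4077 → 4.4077 [wait]
k=2: node(2,0) S=82.9879 payoff=39.2421 vs cont=38.8949 → 39.2421 [stop]  node(2,1) S=99.2200 payoff=23.0100 vs cont=23.5168 → 23.5168 [wait]  node(2,2) S=118.6270 payoff=3.6030 vs cont=9.9834 → 9.9834 [wait]
k=1: node(1,0) S=90.7417 payoff=31.4883 vs cont=31.3906 → 31.4883 [stop]  node(1,1) S=108.4904 payoff=13.7396 vs cont=16.7888 → 16.7888 [wait]
k=0: node(0,0) S=99.2200 payoff=23.0100 vs cont=24.1637 → 24.1637 [wait]

price = 24.1637
tree:
24.1637
31.4883 16.7888
39.2421 23.5168 9.9834
46.3333 31.4883 15.4746 4.4077
52.8187 39.2421 23.0100 7.8333 0.9187
58.7498 46.3333 31.4883 13.7396 1.8193 0.0000
64.1741 52.8187 39.2421 23.0100 3.6030 0.0000 0.0000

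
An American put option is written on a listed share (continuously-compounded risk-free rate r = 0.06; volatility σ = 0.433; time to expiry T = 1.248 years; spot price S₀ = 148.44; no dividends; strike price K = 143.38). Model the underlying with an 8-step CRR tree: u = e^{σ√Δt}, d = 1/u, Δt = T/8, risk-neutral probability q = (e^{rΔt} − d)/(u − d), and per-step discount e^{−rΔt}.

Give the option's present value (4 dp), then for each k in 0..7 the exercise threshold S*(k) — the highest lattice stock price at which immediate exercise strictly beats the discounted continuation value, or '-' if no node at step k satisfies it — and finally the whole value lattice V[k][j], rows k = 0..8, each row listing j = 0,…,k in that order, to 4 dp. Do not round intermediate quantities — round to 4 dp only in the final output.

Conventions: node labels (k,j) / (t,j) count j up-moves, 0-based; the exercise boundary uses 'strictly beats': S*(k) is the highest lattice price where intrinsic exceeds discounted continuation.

price = 20.7002
boundary = - - - 88.8649 74.8956 88.8649 105.4396 88.8649
tree:
20.7002
29.5587 11.6844
40.8878 18.0883 5.1031
54.5151 27.1939 8.7592 1.3154
68.4844 39.4098 14.7347 2.5766 0.0000
80.2577 54.5151 24.1160 5.0474 0.0000 0.0000
90.1803 68.4844 37.9404 9.8873 0.0000 0.0000 0.0000
98.5431 80.2577 54.5151 19.3682 0.0000 0.0000 0.0000 0.0000
105.5913 90.1803 68.4844 37.9404 0.0000 0.0000 0.0000 0.0000 0.0000

params: Δt=0.15600 u=1.18652 d=0.84280 q=0.48471 e^(-rΔt)=0.99068
t_8 payoffs: 105.5913 90.1803 68.4844 37.9404 0.0000 0.0000 0.0000 0.0000 0.0000
t_7: node(7,0) S=44.8369 payoff=98.5431 vs cont=97.2073 → 98.5431 [stop]  node(7,1) S=63.1223 payoff=80.2577 vs cont=78.9219 → 80.2577 [stop]  node(7,2) S=88.8649 payoff=54.5151 vs cont=53.1794 → 54.5151 [stop]  node(7,3) S=125.1058 payoff=18.2742 vs cont=19.3682 → 19.3682 [wait]  node(7,4) S=176.1264 payoff=0.0000 vs cont=0.0000 → 0.0000 [wait]  node(7,5) S=247.9544 payoff=0.0000 vs cont=0.0000 → 0.0000 [wait]  node(7,6) S=349.0752 payoff=0.0000 vs cont=0.0000 → 0.0000 [wait]  node(7,7) S=491.4351 payoff=0.0000 vs cont=0.0000 → 0.0000 [wait]  ⇒ S*(7)=88.8649
t_6: node(6,0) S=53.1997 payoff=90.1803 vs cont=88.8445 → 90.1803 [stop]  node(6,1) S=74.8956 payoff=68.4844 vs cont=67.1486 → 68.4844 [stop]  node(6,2) S=105.4396 payoff=37.9404 vs cont=37.1300 → 37.9404 [stop]  node(6,3) S=148.4400 payoff=0.0000 vs cont=9.8873 → 9.8873 [wait]  node(6,4) S=208.9768 payoff=0.0000 vs cont=0.0000 → 0.0000 [wait]  node(6,5) S=294.2018 payoff=0.0000 vs cont=0.0000 → 0.0000 [wait]  node(6,6) S=414.1833 payoff=0.0000 vs cont=0.0000 → 0.0000 [wait]  ⇒ S*(6)=105.4396
t_5: node(5,0) S=63.1223 payoff=80.2577 vs cont=78.9219 → 80.2577 [stop]  node(5,1) S=88.8649 payoff=54.5151 vs cont=53.1794 → 54.5151 [stop]  node(5,2) S=125.1058 payoff=18.2742 vs cont=24.1160 → 24.1160 [wait]  node(5,3) S=176.1264 payoff=0.0000 vs cont=5.0474 → 5.0474 [wait]  node(5,4) S=247.9544 payoff=0.0000 vs cont=0.0000 → 0.0000 [wait]  node(5,5) S=349.0752 payoff=0.0000 vs cont=0.0000 → 0.0000 [wait]  ⇒ S*(5)=88.8649
t_4: node(4,0) S=74.8956 payoff=68.4844 vs cont=67.1486 → 68.4844 [stop]  node(4,1) S=105.4396 payoff=37.9404 vs cont=39.4098 → 39.4098 [wait]  node(4,2) S=148.4400 payoff=0.0000 vs cont=14.7347 → 14.7347 [wait]  node(4,3) S=208.9768 payoff=0.0000 vs cont=2.5766 → 2.5766 [wait]  node(4,4) S=294.2018 payoff=0.0000 vs cont=0.0000 → 0.0000 [wait]  ⇒ S*(4)=74.8956
t_3: node(3,0) S=88.8649 payoff=54.5151 vs cont=53.8850 → 54.5151 [stop]  node(3,1) S=125.1058 payoff=18.2742 vs cont=27.1939 → 27.1939 [wait]  node(3,2) S=176.1264 payoff=0.0000 vs cont=8.7592 → 8.7592 [wait]  node(3,3) S=247.9544 payoff=0.0000 vs cont=1.3154 → 1.3154 [wait]  ⇒ S*(3)=88.8649
t_2: node(2,0) S=105.4396 payoff=37.9404 vs cont=40.8878 → 40.8878 [wait]  node(2,1) S=148.4400 payoff=0.0000 vs cont=18.0883 → 18.0883 [wait]  node(2,2) S=208.9768 payoff=0.0000 vs cont=5.1031 → 5.1031 [wait]  ⇒ S*(2)=-
t_1: node(1,0) S=125.1058 payoff=18.2742 vs cont=29.5587 → 29.5587 [wait]  node(1,1) S=176.1264 payoff=0.0000 vs cont=11.6844 → 11.6844 [wait]  ⇒ S*(1)=-
t_0: node(0,0) S=148.4400 payoff=0.0000 vs cont=20.7002 → 20.7002 [wait]  ⇒ S*(0)=-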